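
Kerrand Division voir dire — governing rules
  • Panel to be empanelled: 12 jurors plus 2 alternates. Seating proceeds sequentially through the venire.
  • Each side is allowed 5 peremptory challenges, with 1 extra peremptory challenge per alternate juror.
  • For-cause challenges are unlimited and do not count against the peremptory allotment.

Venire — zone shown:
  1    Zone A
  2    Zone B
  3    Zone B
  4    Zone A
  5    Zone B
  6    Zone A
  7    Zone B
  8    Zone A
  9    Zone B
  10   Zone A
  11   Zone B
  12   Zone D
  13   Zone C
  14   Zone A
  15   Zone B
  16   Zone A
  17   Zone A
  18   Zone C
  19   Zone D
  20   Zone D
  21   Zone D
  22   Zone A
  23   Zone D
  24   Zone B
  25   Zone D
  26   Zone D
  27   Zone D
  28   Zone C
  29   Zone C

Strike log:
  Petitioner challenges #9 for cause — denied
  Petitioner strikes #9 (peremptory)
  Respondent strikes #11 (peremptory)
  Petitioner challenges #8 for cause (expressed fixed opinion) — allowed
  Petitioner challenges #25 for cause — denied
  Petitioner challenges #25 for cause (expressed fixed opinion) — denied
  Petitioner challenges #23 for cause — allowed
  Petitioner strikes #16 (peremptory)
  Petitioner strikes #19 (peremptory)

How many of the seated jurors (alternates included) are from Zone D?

Removed: #8, #9, #11, #16, #19, #23.
Seated (14 incl. alternates): #1, #2, #3, #4, #5, #6, #7, #10, #12, #13, #14, #15, #17, #18.
Of those, in Zone D: #12 → 1.

1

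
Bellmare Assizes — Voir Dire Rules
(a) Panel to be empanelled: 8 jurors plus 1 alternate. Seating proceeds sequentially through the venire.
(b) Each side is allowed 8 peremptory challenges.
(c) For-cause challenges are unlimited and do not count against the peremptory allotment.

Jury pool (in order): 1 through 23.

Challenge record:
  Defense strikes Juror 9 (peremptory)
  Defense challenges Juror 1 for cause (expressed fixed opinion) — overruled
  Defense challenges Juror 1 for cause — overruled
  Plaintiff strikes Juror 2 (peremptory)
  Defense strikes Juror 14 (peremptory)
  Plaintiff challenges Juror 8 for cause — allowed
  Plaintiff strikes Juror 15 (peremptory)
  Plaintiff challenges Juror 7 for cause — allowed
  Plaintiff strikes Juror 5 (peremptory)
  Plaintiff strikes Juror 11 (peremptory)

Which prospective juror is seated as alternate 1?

17

Removed: #2, #5, #7, #8, #9, #11, #14, #15. (#1 stays — for-cause denied.)
Filling seats in venire order through position 9: #1, #3, #4, #6, #10, #12, #13, #16, #17.
So alternate 1 is #17.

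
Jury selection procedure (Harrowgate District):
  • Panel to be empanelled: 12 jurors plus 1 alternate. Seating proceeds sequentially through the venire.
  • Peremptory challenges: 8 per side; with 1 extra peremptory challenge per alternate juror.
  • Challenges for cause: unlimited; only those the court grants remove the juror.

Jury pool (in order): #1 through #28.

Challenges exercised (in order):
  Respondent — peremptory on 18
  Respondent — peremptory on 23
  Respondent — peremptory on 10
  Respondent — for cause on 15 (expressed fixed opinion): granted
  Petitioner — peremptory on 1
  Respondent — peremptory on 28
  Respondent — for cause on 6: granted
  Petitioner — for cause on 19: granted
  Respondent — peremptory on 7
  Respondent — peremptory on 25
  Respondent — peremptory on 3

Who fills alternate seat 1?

Removed: #1, #3, #6, #7, #10, #15, #18, #19, #23, #25, #28.
Filling seats in venire order through position 13: #2, #4, #5, #8, #9, #11, #12, #13, #14, #16, #17, #20, #21.
So alternate 1 is #21.

21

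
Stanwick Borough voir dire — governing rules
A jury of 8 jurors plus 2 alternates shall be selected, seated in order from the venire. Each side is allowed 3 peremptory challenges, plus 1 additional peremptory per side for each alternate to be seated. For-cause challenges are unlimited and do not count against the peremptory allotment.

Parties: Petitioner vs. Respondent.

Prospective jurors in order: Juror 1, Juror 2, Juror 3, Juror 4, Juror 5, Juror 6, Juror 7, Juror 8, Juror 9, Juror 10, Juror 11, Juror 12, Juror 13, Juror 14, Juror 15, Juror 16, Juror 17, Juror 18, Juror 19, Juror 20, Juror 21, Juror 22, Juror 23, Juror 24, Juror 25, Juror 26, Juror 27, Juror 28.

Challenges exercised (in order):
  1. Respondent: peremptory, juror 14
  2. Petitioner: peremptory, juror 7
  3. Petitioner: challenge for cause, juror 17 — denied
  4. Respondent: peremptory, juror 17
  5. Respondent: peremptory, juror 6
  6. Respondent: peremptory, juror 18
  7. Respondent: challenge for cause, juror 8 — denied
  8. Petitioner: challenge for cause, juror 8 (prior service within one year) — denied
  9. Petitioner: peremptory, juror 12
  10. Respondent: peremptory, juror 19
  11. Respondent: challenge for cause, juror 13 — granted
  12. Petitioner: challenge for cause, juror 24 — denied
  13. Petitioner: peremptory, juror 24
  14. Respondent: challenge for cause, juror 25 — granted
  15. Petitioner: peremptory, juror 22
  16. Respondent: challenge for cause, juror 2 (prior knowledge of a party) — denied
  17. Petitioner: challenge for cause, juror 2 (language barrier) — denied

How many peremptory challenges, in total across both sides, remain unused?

1

Petitioner allotment: 3 base + 1 × 2 alternates = 5. Respondent allotment: 3 base + 1 × 2 alternates = 5.
Petitioner peremptories used: #7, #12, #24, #22 — 4 (for-cause on #17, #8, #24, #2 don't count).
Respondent peremptories used: #14, #17, #6, #18, #19 — 5 (for-cause on #8, #13, #25, #2 don't count).
Remaining: (5 − 4) + (5 − 5) = 1.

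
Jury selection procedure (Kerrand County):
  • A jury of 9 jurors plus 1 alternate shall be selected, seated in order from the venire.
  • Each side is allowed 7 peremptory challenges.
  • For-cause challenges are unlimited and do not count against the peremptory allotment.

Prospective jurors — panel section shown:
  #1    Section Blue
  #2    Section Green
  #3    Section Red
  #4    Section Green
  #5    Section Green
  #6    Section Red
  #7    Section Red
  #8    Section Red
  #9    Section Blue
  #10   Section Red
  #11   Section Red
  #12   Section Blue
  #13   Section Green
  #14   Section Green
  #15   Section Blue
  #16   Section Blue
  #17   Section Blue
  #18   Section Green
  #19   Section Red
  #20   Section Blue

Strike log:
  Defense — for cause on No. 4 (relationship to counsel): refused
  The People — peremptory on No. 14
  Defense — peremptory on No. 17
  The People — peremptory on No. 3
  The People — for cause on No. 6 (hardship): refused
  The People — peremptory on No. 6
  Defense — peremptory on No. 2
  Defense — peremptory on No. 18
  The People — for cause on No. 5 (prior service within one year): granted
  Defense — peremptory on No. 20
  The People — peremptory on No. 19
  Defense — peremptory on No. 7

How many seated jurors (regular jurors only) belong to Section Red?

Removed: #2, #3, #5, #6, #7, #14, #17, #18, #19, #20.
Seated jurors 1–9: #1, #4, #8, #9, #10, #11, #12, #13, #15 (alternates #16 not counted).
Of those, in Section Red: #8, #10, #11 → 3.

3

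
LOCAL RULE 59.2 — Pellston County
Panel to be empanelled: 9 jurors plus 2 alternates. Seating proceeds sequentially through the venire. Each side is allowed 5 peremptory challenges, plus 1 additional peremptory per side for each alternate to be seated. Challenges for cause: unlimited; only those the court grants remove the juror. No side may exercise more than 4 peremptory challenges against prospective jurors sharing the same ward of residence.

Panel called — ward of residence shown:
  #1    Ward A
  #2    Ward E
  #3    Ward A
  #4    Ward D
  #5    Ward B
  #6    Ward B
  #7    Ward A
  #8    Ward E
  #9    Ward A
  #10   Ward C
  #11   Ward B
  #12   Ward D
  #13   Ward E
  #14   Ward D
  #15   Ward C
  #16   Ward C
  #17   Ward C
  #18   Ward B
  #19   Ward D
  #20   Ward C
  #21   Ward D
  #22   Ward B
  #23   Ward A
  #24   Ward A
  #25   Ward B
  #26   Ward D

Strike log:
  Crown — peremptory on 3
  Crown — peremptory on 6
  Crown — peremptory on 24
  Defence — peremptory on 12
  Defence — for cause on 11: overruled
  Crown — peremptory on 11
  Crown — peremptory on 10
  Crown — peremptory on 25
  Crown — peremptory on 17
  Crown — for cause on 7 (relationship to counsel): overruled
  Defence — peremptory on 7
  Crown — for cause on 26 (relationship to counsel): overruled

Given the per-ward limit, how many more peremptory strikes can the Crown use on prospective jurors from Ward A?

Crown peremptories so far: #3, #6, #24, #11, #10, #25, #17 — 7 of 7 used, 0 left overall.
Against Ward A: #3, #24 — 2 used; per-ward cap 4 leaves 2.
Binding limit: min(0, 2) = 0.

0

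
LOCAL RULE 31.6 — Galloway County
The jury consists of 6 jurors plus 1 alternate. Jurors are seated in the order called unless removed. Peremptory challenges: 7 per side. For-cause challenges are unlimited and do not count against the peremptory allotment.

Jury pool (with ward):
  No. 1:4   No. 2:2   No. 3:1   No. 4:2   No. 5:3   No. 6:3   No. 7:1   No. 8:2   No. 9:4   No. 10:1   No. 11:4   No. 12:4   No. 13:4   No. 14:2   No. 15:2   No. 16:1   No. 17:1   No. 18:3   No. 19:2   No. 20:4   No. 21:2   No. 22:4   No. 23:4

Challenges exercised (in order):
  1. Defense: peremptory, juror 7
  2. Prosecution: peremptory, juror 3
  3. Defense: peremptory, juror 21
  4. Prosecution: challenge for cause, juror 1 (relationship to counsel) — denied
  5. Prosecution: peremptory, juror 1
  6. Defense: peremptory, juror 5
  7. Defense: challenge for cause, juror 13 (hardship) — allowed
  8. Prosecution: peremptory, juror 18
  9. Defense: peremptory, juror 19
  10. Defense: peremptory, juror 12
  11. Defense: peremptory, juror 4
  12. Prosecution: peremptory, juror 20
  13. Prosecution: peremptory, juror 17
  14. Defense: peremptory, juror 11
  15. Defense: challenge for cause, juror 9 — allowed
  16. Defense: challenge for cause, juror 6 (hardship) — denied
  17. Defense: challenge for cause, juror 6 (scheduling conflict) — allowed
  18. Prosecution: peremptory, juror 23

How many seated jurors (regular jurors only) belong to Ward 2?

4

Removed: #1, #3, #4, #5, #6, #7, #9, #11, #12, #13, #17, #18, #19, #20, #21, #23.
Seated jurors 1–6: #2, #8, #10, #14, #15, #16 (alternates #22 not counted).
Of those, in Ward 2: #2, #8, #14, #15 → 4.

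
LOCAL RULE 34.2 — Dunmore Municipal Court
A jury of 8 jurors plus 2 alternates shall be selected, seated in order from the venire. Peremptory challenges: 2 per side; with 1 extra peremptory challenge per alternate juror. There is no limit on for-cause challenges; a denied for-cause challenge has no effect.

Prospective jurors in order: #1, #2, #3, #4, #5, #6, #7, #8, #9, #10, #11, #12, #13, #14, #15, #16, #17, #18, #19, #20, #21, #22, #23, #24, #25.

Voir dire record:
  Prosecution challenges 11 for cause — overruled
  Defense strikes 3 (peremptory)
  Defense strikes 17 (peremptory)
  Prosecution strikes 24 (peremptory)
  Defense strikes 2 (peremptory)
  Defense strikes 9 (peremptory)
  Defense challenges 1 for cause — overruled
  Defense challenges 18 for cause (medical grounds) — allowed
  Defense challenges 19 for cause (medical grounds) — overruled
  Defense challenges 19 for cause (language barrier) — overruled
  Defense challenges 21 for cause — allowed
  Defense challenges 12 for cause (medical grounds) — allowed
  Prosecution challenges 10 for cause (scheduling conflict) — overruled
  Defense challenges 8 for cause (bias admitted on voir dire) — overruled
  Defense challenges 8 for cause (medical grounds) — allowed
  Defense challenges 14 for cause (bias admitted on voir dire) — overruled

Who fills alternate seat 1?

14

Removed: #2, #3, #8, #9, #12, #17, #18, #21, #24. (#1, #10, #11, #14, #19 stay — for-cause denied.)
Seating in order: seats 1–8 → #1, #4, #5, #6, #7, #10, #11, #13; alternates → #14, #15.
So alternate 1 is #14.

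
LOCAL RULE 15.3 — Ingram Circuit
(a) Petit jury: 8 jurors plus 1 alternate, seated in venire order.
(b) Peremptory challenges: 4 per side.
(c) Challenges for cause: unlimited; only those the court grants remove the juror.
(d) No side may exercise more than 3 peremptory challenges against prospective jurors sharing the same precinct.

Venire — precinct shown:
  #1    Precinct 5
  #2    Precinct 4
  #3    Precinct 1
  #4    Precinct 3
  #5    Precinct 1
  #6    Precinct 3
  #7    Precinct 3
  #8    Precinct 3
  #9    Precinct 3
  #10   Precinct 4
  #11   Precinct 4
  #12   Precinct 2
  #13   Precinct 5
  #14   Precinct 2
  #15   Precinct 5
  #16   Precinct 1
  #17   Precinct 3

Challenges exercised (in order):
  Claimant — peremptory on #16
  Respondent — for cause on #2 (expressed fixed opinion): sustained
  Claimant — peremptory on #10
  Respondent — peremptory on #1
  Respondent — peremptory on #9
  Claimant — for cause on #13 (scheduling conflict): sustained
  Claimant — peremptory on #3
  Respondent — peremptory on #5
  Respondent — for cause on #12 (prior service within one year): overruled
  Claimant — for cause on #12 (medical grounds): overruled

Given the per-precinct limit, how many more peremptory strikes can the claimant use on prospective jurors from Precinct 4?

1

Claimant peremptories so far: #16, #10, #3 — 3 of 4 used, 1 left overall.
Against Precinct 4: #10 — 1 used; per-precinct cap 3 leaves 2.
Binding limit: min(1, 2) = 1.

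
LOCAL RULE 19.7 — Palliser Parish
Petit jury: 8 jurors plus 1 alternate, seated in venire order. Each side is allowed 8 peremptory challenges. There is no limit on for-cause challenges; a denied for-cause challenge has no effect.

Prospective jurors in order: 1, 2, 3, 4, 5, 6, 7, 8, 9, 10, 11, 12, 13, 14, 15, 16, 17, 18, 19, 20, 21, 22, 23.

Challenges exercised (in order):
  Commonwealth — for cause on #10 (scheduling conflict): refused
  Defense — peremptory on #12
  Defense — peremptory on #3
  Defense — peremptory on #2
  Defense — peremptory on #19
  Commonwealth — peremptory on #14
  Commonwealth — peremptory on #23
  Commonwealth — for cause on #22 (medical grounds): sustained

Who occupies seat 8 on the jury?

Removed: #2, #3, #12, #14, #19, #22, #23. (#10 stays — for-cause denied.)
Seating in order: seats 1–8 → #1, #4, #5, #6, #7, #8, #9, #10; alternates → #11.
So seat 8 is #10.

10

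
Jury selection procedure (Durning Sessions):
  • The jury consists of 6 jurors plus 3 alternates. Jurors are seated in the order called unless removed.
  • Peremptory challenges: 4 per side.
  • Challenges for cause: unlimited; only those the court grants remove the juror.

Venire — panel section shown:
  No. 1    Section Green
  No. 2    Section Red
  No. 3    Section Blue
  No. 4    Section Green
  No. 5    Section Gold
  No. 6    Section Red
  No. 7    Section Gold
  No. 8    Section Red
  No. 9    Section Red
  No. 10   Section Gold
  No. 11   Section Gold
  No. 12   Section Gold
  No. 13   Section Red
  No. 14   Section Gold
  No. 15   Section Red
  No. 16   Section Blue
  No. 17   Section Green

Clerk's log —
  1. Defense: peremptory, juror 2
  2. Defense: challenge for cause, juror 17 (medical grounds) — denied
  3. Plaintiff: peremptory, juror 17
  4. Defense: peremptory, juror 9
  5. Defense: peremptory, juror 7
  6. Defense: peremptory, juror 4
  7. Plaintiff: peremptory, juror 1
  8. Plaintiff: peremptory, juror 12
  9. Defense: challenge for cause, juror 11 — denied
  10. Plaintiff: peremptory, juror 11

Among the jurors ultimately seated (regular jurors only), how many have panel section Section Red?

Removed: #1, #2, #4, #7, #9, #11, #12, #17.
Seated jurors 1–6: #3, #5, #6, #8, #10, #13 (alternates #14, #15, #16 not counted).
Of those, in Section Red: #6, #8, #13 → 3.

3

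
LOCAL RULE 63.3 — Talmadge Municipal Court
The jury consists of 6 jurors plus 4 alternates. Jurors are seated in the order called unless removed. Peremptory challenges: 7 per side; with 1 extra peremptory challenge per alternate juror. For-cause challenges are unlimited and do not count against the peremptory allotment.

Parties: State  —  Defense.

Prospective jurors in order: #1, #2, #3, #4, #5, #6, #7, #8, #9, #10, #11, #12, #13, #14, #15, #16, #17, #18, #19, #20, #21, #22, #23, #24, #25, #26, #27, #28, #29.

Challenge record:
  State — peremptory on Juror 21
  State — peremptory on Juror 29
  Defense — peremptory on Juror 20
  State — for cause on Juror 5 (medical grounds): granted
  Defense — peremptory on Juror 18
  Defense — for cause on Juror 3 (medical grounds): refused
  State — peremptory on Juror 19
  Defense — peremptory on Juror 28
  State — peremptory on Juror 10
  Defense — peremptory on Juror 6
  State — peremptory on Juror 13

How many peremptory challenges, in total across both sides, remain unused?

State allotment: 7 base + 1 × 4 alternates = 11. Defense allotment: 7 base + 1 × 4 alternates = 11.
State peremptories used: #21, #29, #19, #10, #13 — 5 (the for-cause on #5 doesn't count).
Defense peremptories used: #20, #18, #28, #6 — 4 (the for-cause on #3 doesn't count).
Remaining: (11 − 5) + (11 − 4) = 13.

13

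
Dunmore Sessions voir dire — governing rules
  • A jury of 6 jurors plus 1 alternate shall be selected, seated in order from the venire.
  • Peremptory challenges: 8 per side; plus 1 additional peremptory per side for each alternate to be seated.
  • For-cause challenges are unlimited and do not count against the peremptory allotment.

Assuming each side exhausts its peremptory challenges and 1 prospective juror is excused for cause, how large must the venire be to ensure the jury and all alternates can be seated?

Seats to fill: 6 + 1 alternates = 7.
Peremptories: 8 + 1×1 = 9 per side × 2 sides = 18.
For-cause removals: 1.
Minimum venire: 7 + 18 + 1 = 26.

26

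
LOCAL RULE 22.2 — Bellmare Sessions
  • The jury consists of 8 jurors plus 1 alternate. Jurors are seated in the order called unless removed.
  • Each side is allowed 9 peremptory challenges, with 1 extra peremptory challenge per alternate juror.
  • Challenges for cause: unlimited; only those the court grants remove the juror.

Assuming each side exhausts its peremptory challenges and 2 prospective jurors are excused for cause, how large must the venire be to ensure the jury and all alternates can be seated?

31

Seats to fill: 8 + 1 alternates = 9.
Peremptories: 9 + 1×1 = 10 per side × 2 sides = 20.
For-cause removals: 2.
Minimum venire: 9 + 20 + 2 = 31.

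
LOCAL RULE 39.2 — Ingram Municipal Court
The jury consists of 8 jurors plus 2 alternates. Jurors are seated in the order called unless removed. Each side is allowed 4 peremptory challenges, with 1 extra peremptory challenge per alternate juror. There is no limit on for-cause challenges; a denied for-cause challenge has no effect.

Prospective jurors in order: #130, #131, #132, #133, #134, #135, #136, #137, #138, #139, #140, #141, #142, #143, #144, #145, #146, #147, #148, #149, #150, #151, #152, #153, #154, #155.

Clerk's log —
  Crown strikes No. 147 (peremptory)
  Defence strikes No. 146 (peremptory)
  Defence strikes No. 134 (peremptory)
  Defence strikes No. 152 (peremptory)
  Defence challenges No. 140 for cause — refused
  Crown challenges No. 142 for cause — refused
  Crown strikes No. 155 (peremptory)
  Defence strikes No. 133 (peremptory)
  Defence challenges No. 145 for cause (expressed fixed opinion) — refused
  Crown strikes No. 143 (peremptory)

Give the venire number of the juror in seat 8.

Removed: #133, #134, #143, #146, #147, #152, #155. (#140, #142, #145 stay — for-cause denied.)
Seating in order: seats 1–8 → #130, #131, #132, #135, #136, #137, #138, #139; alternates → #140, #141.
So seat 8 is #139.

139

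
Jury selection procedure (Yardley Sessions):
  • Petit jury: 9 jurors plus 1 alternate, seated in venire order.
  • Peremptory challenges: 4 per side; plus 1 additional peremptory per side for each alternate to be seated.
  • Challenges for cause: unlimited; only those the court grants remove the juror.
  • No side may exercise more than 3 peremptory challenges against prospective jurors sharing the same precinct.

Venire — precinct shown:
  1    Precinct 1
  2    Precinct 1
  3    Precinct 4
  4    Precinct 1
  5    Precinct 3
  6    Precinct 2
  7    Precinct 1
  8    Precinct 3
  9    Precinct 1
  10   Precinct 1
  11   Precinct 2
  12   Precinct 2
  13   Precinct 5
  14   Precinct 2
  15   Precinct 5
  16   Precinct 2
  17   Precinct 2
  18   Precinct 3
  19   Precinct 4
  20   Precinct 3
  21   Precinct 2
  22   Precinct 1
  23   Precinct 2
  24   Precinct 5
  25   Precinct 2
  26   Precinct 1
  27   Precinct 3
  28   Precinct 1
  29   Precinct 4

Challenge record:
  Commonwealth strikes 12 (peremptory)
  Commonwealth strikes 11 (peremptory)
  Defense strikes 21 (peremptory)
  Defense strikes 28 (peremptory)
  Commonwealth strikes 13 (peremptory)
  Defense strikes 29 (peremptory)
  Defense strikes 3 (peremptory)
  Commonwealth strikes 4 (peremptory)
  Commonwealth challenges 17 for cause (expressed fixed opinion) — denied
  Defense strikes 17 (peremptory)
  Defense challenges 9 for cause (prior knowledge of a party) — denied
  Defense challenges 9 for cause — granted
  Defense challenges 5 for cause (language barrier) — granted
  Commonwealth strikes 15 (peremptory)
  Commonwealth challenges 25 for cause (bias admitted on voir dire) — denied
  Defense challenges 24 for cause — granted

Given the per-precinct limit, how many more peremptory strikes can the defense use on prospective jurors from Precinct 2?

0

Defense peremptories so far: #21, #28, #29, #3, #17 — 5 of 5 used, 0 left overall.
Against Precinct 2: #21, #17 — 2 used; per-precinct cap 3 leaves 1.
Binding limit: min(0, 1) = 0.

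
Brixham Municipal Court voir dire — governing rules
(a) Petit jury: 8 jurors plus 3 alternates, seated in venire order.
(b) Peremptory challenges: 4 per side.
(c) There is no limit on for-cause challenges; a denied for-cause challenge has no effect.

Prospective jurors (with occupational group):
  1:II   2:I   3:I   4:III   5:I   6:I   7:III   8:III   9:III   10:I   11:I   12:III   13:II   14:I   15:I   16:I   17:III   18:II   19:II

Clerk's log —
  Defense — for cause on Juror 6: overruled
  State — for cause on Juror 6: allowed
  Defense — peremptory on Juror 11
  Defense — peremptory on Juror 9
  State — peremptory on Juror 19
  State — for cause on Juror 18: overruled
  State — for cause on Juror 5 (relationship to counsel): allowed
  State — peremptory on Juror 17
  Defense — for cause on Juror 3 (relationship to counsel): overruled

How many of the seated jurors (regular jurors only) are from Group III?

Removed: #5, #6, #9, #11, #17, #19.
Seated jurors 1–8: #1, #2, #3, #4, #7, #8, #10, #12 (alternates #13, #14, #15 not counted).
Of those, in Group III: #4, #7, #8, #12 → 4.

4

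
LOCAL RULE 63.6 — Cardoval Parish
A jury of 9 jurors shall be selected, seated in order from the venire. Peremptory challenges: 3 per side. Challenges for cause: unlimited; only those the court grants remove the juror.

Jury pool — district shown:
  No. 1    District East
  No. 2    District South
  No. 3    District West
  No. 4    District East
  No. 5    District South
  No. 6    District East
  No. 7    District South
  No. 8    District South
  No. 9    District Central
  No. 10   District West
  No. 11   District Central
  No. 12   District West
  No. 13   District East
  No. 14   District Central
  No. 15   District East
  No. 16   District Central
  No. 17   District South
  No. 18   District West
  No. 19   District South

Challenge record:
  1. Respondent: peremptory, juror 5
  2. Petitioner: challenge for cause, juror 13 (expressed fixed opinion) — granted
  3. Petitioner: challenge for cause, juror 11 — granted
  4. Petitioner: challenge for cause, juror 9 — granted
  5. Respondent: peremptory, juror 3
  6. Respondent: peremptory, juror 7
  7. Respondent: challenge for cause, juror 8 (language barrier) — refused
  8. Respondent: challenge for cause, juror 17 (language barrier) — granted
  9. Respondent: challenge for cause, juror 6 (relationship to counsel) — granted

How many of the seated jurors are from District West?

Removed: #3, #5, #6, #7, #9, #11, #13, #17.
Seated jurors 1–9: #1, #2, #4, #8, #10, #12, #14, #15, #16.
Of those, in District West: #10, #12 → 2.

2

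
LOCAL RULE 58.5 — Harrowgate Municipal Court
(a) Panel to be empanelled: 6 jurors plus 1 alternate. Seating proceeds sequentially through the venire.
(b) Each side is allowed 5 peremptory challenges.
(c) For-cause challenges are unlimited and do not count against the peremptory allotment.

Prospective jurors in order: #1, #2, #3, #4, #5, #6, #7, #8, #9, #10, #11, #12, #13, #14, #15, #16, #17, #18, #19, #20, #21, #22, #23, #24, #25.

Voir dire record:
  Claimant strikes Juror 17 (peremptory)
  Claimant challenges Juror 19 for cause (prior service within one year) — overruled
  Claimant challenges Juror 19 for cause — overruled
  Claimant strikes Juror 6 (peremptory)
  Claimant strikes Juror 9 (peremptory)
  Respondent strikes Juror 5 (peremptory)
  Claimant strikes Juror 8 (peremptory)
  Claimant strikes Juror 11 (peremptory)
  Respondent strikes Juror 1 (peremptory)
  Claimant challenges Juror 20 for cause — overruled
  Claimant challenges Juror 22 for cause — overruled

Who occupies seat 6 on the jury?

Removed: #1, #5, #6, #8, #9, #11, #17. (#19, #20, #22 stay — for-cause denied.)
Filling seats in venire order through position 6: #2, #3, #4, #7, #10, #12.
So seat 6 is #12.

12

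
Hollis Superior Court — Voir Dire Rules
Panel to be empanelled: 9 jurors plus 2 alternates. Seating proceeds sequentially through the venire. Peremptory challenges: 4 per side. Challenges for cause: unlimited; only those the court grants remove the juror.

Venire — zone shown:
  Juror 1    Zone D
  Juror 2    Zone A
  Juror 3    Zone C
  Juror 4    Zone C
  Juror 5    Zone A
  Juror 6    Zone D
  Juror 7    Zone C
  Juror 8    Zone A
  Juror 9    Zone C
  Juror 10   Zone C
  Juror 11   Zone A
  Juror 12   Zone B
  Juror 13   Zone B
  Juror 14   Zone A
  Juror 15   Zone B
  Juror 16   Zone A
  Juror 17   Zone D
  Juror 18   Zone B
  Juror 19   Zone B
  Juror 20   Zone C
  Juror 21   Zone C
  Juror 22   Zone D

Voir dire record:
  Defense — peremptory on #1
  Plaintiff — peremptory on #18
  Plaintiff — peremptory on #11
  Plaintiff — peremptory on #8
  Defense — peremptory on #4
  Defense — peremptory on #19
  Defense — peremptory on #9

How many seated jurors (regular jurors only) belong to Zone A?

Removed: #1, #4, #8, #9, #11, #18, #19.
Seated jurors 1–9: #2, #3, #5, #6, #7, #10, #12, #13, #14 (alternates #15, #16 not counted).
Of those, in Zone A: #2, #5, #14 → 3.

3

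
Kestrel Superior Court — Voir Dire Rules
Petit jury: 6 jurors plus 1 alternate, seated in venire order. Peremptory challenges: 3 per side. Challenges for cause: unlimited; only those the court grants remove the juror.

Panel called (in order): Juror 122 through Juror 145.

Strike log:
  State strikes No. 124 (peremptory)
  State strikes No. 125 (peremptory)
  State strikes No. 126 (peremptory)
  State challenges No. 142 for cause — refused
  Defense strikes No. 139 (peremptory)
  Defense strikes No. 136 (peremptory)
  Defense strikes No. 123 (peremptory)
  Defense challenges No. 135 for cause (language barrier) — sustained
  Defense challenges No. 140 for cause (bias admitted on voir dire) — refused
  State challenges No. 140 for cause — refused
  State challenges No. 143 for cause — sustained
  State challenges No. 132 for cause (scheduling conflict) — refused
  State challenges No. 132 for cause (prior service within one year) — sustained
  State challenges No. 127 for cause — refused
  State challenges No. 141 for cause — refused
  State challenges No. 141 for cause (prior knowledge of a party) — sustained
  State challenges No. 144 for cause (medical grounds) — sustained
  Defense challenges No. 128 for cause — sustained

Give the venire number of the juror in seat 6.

133

Removed: #123, #124, #125, #126, #128, #132, #135, #136, #139, #141, #143, #144. (#127, #140, #142 stay — for-cause denied.)
Seating in order: seats 1–6 → #122, #127, #129, #130, #131, #133; alternates → #134.
So seat 6 is #133.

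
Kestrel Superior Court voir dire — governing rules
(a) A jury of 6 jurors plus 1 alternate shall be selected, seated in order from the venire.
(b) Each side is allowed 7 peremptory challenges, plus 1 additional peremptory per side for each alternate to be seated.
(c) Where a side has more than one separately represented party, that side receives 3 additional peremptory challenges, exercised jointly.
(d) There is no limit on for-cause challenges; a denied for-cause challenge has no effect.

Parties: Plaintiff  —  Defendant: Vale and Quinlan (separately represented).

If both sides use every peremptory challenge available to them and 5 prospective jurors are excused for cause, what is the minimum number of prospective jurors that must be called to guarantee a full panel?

31

Seats to fill: 6 + 1 alternates = 7.
Peremptories — Plaintiff: 7 + 1×1 = 8; Defendant: 7 + 1×1 + 3 = 11; total 19.
For-cause removals: 5.
Minimum venire: 7 + 19 + 5 = 31.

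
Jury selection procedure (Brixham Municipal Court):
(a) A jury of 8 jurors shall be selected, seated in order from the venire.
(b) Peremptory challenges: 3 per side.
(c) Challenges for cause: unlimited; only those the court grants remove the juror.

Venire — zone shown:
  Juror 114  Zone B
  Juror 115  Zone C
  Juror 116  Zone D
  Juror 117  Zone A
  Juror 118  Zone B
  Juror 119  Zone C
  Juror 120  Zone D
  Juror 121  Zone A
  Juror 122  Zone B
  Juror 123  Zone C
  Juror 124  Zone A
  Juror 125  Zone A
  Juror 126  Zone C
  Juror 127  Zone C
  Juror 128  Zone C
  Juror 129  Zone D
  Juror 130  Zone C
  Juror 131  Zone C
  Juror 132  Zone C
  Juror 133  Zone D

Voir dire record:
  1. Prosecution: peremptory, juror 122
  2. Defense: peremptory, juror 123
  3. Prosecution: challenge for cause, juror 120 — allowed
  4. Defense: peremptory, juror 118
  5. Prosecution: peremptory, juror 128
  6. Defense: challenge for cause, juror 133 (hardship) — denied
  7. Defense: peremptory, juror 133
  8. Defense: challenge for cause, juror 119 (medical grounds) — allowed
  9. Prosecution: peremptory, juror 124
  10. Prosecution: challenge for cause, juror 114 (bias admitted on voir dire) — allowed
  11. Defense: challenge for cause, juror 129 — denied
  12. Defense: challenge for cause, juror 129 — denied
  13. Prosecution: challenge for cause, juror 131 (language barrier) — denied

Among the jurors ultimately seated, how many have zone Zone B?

Removed: #114, #118, #119, #120, #122, #123, #124, #128, #133.
Seated jurors 1–8: #115, #116, #117, #121, #125, #126, #127, #129.
None of those are in Zone B → 0.

0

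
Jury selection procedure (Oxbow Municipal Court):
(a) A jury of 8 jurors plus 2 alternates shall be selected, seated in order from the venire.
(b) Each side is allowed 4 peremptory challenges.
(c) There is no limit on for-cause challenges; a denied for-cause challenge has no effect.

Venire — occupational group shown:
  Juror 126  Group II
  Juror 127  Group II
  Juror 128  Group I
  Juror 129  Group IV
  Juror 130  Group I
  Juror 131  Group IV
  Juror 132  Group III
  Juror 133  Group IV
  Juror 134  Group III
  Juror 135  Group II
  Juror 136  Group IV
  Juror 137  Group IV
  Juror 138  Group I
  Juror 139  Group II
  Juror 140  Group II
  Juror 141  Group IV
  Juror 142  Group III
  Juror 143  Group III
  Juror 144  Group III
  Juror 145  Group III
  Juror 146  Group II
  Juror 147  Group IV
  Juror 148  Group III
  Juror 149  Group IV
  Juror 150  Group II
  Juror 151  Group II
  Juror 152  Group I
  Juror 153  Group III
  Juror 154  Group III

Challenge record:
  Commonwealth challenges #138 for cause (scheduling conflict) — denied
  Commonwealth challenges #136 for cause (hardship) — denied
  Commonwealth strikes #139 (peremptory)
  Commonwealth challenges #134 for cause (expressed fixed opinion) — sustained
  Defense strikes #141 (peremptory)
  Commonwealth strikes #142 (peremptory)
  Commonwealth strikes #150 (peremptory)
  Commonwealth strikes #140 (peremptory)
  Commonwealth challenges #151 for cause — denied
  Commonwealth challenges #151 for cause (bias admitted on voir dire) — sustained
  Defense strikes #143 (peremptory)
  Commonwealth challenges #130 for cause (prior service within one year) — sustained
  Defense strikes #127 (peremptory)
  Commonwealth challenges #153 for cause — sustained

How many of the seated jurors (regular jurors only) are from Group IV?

Removed: #127, #130, #134, #139, #140, #141, #142, #143, #150, #151, #153.
Seated jurors 1–8: #126, #128, #129, #131, #132, #133, #135, #136 (alternates #137, #138 not counted).
Of those, in Group IV: #129, #131, #133, #136 → 4.

4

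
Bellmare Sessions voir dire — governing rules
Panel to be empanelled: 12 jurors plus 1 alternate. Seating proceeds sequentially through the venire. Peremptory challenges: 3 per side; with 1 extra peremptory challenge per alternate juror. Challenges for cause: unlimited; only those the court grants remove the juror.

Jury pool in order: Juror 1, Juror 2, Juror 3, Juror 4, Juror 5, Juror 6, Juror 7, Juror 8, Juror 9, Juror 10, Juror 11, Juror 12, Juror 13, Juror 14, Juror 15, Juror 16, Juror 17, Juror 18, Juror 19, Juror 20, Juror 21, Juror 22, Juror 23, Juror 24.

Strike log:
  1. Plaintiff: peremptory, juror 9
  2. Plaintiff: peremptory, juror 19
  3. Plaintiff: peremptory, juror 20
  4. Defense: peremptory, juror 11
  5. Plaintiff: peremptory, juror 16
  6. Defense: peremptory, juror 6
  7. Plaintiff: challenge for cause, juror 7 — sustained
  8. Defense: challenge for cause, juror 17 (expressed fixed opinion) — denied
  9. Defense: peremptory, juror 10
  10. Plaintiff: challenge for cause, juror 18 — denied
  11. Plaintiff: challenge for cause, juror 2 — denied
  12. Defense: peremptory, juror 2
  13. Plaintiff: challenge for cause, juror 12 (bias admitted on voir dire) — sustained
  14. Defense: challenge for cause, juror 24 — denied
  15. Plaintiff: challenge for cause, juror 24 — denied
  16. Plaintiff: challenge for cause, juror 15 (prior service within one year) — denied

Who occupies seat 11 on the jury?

Removed: #2, #6, #7, #9, #10, #11, #12, #16, #19, #20. (#15, #17, #18, #24 stay — for-cause denied.)
Seating in order: seats 1–12 → #1, #3, #4, #5, #8, #13, #14, #15, #17, #18, #21, #22; alternates → #23.
So seat 11 is #21.

21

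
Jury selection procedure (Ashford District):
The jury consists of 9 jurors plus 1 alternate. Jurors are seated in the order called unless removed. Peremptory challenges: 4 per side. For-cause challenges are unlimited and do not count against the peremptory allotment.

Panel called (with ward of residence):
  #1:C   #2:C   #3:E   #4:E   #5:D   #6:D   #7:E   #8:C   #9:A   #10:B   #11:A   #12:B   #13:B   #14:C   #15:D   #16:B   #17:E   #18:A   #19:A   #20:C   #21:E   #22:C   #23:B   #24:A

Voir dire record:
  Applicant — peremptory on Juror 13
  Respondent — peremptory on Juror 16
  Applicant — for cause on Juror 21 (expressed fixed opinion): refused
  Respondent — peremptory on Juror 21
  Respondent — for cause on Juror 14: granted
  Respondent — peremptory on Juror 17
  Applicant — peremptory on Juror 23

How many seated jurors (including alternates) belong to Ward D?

Removed: #13, #14, #16, #17, #21, #23.
Seated (10 incl. alternates): #1, #2, #3, #4, #5, #6, #7, #8, #9, #10.
Of those, in Ward D: #5, #6 → 2.

2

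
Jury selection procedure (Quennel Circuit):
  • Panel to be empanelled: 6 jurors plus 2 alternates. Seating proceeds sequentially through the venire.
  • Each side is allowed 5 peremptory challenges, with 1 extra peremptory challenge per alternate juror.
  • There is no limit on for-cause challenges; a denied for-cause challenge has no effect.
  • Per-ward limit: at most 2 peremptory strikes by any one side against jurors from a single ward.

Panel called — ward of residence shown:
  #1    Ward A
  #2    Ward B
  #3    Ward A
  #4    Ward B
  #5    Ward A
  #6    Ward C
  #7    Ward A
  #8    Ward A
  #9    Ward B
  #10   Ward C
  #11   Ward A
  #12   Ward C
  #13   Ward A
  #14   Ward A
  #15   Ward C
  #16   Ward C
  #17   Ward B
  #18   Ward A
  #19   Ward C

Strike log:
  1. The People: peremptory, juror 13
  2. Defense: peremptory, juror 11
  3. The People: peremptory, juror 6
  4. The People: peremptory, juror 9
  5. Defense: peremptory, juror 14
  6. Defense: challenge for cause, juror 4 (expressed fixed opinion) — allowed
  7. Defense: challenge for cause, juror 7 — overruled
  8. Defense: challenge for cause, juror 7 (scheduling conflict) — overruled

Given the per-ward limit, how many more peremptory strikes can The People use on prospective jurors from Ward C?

The People peremptories so far: #13, #6, #9 — 3 of 7 used, 4 left overall.
Against Ward C: #6 — 1 used; per-ward cap 2 leaves 1.
Binding limit: min(4, 1) = 1.

1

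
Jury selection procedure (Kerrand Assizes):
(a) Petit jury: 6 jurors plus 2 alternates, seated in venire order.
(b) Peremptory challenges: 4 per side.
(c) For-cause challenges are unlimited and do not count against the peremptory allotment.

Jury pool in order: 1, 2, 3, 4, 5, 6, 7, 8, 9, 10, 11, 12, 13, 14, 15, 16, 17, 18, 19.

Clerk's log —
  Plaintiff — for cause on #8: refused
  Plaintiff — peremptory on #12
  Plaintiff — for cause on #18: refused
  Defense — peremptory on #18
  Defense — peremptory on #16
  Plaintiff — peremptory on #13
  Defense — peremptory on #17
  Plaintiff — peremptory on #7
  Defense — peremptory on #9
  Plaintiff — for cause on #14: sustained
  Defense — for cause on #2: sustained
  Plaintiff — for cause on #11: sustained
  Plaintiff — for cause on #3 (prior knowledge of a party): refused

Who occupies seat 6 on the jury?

8

Removed: #2, #7, #9, #11, #12, #13, #14, #16, #17, #18. (#3, #8 stay — for-cause denied.)
Seating in order: seats 1–6 → #1, #3, #4, #5, #6, #8; alternates → #10, #15.
So seat 6 is #8.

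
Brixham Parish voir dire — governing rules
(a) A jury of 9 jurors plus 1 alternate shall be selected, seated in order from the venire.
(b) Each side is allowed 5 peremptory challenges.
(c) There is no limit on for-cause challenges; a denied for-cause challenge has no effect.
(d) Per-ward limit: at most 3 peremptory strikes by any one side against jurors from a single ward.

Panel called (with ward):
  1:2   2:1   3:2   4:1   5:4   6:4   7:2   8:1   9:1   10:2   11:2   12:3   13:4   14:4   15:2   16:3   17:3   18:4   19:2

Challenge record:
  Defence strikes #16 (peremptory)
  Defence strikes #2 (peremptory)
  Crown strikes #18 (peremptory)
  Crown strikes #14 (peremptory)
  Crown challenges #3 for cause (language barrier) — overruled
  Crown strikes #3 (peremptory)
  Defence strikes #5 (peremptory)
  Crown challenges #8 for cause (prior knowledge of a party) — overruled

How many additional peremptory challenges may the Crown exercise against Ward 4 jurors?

Crown peremptories so far: #18, #14, #3 — 3 of 5 used, 2 left overall.
Against Ward 4: #18, #14 — 2 used; per-ward cap 3 leaves 1.
Binding limit: min(2, 1) = 1.

1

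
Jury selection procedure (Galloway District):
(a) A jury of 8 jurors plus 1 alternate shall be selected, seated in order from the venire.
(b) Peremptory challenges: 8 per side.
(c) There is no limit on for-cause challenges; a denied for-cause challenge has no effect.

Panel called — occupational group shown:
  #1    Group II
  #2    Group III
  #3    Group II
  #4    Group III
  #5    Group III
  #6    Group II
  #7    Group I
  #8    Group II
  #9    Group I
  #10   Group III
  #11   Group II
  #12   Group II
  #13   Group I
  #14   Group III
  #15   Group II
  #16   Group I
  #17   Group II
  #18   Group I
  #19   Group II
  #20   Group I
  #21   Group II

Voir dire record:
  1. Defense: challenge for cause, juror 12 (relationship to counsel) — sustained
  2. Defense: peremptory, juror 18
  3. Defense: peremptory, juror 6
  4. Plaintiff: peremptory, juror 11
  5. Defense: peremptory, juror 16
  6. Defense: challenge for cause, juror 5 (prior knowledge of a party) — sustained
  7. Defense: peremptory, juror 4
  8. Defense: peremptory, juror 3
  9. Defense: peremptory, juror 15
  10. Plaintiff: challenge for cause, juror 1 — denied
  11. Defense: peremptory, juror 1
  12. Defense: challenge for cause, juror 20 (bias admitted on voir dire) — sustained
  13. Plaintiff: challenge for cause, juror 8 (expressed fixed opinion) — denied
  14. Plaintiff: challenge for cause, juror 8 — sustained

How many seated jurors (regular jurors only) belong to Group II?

Removed: #1, #3, #4, #5, #6, #8, #11, #12, #15, #16, #18, #20.
Seated jurors 1–8: #2, #7, #9, #10, #13, #14, #17, #19 (alternates #21 not counted).
Of those, in Group II: #17, #19 → 2.

2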